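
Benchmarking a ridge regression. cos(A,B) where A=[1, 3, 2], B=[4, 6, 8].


A·B = 1·4 + 3·6 + 2·8 = 38
‖A‖ = √14 = 3.7417, ‖B‖ = √116 = 10.7703
cos = 38/(√14·√116) = 38/√1624 = 0.943

0.943


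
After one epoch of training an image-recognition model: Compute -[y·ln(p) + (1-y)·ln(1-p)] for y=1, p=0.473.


BCE = -[y·ln(p) + (1-y)·ln(1-p)]
= -1·ln(0.473) - 0
= -ln(0.473) = 0.7487

0.7487


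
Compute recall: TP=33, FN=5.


Recall = TP/(TP+FN)
= 33/(33+5)
= 33/38 = 86.84%

86.84%


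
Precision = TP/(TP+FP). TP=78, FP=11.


Precision = TP/(TP+FP)
= 78/(78+11)
= 78/89 = 87.64%

87.64%


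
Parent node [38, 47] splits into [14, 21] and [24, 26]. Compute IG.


Parent = [38, 47], H_parent = 0.9919
H_left = 0.971 (n=35), H_right = 0.9988 (n=50)
H_children = (35/85)·0.971 + (50/85)·0.9988 = 0.9874
IG = 0.9919 - 0.9874 = 0.0045

0.0045


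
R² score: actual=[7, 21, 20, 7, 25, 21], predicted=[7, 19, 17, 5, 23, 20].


ȳ = 16.8333
SS_res = Σ(y-ŷ)² = 22
SS_tot = Σ(y-ȳ)² = 304.83
R² = 1 - SS_res/SS_tot = 1 - 0.0722 = 0.9278

0.9278


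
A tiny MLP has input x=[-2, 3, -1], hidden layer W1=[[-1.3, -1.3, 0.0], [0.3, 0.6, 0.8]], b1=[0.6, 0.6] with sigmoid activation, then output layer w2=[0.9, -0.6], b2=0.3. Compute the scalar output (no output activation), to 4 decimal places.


z1[0] = (-1.3)·(-2) + (-1.3)·(3) + (0.0)·(-1) + 0.6 = -0.7
z1[1] = (0.3)·(-2) + (0.6)·(3) + (0.8)·(-1) + 0.6 = 1.0
h = sigmoid(z1) = [0.3318, 0.7311]
output = (0.9)·(0.3318) + (-0.6)·(0.7311) + 0.3 = 0.16

0.16


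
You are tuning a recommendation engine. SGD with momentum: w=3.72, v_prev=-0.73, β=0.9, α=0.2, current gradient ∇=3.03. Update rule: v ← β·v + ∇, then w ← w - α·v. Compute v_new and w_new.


v_new = 0.9·-0.73 + 3.03 = -0.657 + 3.03 = 2.373
w_new = 3.72 - 0.2·2.373 = 3.72 - 0.4746 = 3.2454

v_new=2.373, w_new=3.2454


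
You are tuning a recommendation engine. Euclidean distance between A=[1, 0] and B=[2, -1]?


d = √((1-2)² + (0+ 1)²)
  = √(1 + 1)
  = √2 = 1.4142

1.4142


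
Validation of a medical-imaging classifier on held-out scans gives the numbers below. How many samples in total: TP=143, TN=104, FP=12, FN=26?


Total = TP + TN + FP + FN
= 143 + 104 + 12 + 26
= 285
(Predicted positive: 155, predicted negative: 130)

285


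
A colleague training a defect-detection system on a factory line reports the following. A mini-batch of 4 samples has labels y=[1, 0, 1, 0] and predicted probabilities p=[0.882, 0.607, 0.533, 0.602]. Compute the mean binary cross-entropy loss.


L[0] = -ln(0.882) = 0.1256
L[1] = -ln(1-0.607) = -ln(0.393) = 0.9339
L[2] = -ln(0.533) = 0.6292
L[3] = -ln(1-0.602) = -ln(0.398) = 0.9213
mean = (0.1256 + 0.9339 + 0.6292 + 0.9213)/4 = 0.6525

0.6525


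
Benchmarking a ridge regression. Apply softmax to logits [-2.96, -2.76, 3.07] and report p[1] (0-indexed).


Exponentials: e^-2.96=0.0518, e^-2.76=0.0633, e^3.07=21.5419
Sum = 21.657
Softmax = [0.0024, 0.0029, 0.9947]
p[1] = 0.0633/21.657 = 0.0029

0.0029


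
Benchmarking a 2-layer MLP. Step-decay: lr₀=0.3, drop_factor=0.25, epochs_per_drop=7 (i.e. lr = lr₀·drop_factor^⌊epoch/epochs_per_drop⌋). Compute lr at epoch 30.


n_drops = ⌊30/7⌋ = 4
lr = 0.3·0.25^4 = 0.3·0.00390625 = 0.001171875

0.001171875


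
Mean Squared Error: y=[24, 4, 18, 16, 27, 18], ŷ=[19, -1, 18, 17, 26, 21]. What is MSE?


Squared errors: (24-19)²=25, (4+ 1)²=25, (18-18)²=0, (16-17)²=1, (27-26)²=1, (18-21)²=9
Sum = 61
MSE = 61/6 = 61/6

61/6


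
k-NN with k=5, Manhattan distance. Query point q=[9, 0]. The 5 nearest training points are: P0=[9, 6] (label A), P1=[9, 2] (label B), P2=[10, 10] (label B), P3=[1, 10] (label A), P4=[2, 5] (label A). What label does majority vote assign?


d(q,P0) = 6  (label A)
d(q,P1) = 2  (label B)
d(q,P2) = 11  (label B)
d(q,P3) = 18  (label A)
d(q,P4) = 12  (label A)
Votes: A=3, B=2
Majority → A

A


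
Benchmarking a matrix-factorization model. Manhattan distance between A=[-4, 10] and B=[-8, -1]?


d = |-4+ 8| + |10+ 1|
  = 4 + 11
  = 15

15


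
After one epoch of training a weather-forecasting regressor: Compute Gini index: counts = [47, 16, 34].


Probabilities: [47/97, 16/97, 34/97] ≈ [0.4845, 0.1649, 0.3505]
Σpᵢ² = (2209 + 256 + 1156)/97² = 3621/9409
Gini = 1 - Σpᵢ² = 1 - 3621/9409 = 0.6152

0.6152


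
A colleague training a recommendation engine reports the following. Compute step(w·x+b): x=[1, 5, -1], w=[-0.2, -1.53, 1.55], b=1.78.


z = (1)·(-0.2) + (5)·(-1.53) + (-1)·(1.55) + 1.78
  = -7.62
step(z) = 0 (z<0)

0


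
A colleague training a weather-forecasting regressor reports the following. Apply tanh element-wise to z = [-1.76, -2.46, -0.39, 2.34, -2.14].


tanh(-1.76) = -0.9425
tanh(-2.46) = -0.9855
tanh(-0.39) = -0.3714
tanh(2.34) = 0.9816
tanh(-2.14) = -0.9727
result = [-0.9425, -0.9855, -0.3714, 0.9816, -0.9727]

[-0.9425, -0.9855, -0.3714, 0.9816, -0.9727]


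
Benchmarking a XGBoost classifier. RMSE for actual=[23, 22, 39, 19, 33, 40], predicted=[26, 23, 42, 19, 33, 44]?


MSE = 35/6 = 5.8333
RMSE = √(35/6) = 2.4152

2.4152


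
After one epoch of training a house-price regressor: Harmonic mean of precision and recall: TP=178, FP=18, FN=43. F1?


Precision = 178/196 = 0.9082
Recall = 178/221 = 0.8054
F1 = 2·P·R/(P+R) = 2·TP/(2·TP+FP+FN) = 356/(356+18+43) = 356/417 = 0.8537

0.8537


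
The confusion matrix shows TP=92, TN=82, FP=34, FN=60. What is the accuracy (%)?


Accuracy = (TP+TN)/(TP+TN+FP+FN)
= (92+82)/(268)
= 174/268 = 64.93%

64.93%


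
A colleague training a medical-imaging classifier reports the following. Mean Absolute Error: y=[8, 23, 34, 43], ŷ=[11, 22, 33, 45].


Absolute errors: |8-11|=3, |23-22|=1, |34-33|=1, |43-45|=2
Sum = 7
MAE = 7/4 = 7/4

7/4


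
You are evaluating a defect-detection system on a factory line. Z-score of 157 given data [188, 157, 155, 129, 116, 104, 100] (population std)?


μ = 135.5714, σ = 29.9373
z = (157 - 135.5714)/29.9373 = 0.7158

0.7158


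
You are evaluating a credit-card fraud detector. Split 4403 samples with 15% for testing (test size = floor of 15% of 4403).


Test = ⌊4403·15/100⌋ = 660
Train = 4403 - 660 = 3743

Train: 3743, Test: 660


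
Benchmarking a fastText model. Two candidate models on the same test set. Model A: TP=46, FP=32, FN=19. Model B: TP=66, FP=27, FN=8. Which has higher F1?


Model A: P=46/78=0.5897, R=46/65=0.7077, F1=2PR/(P+R)=2TP/(2TP+FP+FN)=92/143=0.6434
Model B: P=66/93=0.7097, R=66/74=0.8919, F1=2PR/(P+R)=2TP/(2TP+FP+FN)=132/167=0.7904
0.6434 < 0.7904 → Model B

Model B


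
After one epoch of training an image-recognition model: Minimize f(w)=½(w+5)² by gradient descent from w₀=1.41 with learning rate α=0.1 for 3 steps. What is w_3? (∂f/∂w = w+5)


step 1: grad = 1.41+5 = 6.41; w = 1.41 - 0.1·(6.41) = 0.769
step 2: grad = 0.769+5 = 5.769; w = 0.769 - 0.1·(5.769) = 0.1921
step 3: grad = 0.1921+5 = 5.1921; w = 0.1921 - 0.1·(5.1921) = -0.32711

-0.32711


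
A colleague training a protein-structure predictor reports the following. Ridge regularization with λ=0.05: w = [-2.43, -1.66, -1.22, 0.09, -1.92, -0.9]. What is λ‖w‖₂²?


‖w‖₂² = (-2.43)² + (-1.66)² + (-1.22)² + (0.09)² + (-1.92)² + (-0.9)²
     = 5.9049 + 2.7556 + 1.4884 + 0.0081 + 3.6864 + 0.81
     = 14.6534
λ·‖w‖₂² = 0.05·14.6534 = 0.73267

0.73267


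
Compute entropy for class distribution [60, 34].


Probabilities: [60/94, 34/94] ≈ [0.6383, 0.3617]
H = -((60/94)·log₂(60/94) + (34/94)·log₂(34/94))
  = 0.9441 bits

0.9441 bits


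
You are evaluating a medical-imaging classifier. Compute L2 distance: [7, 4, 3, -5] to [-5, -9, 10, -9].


d = √((7+ 5)² + (4+ 9)² + (3-10)² + (-5+ 9)²)
  = √(144 + 169 + 49 + 16)
  = √378 = 19.4422

19.4422


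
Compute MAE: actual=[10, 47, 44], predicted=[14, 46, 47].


Absolute errors: |10-14|=4, |47-46|=1, |44-47|=3
Sum = 8
MAE = 8/3 = 8/3

8/3


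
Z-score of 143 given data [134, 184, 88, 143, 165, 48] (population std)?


μ = 127, σ = 46.1158
z = (143 - 127)/46.1158 = 0.347

0.347


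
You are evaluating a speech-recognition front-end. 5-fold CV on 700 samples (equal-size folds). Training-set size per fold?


Fold size = 700/5 = 140
Training per fold = 700 - 140 = 560

560


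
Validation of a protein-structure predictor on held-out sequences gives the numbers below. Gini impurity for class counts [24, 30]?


Probabilities: [24/54, 30/54] ≈ [0.4444, 0.5556]
Σpᵢ² = (576 + 900)/54² = 1476/2916
Gini = 1 - Σpᵢ² = 1 - 1476/2916 = 0.4938

0.4938


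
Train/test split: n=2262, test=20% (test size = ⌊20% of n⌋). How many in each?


Test = ⌊2262·20/100⌋ = 452
Train = 2262 - 452 = 1810

Train: 1810, Test: 452


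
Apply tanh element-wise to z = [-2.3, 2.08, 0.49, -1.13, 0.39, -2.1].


tanh(-2.3) = -0.9801
tanh(2.08) = 0.9693
tanh(0.49) = 0.4542
tanh(-1.13) = -0.811
tanh(0.39) = 0.3714
tanh(-2.1) = -0.9705
result = [-0.9801, 0.9693, 0.4542, -0.811, 0.3714, -0.9705]

[-0.9801, 0.9693, 0.4542, -0.811, 0.3714, -0.9705]


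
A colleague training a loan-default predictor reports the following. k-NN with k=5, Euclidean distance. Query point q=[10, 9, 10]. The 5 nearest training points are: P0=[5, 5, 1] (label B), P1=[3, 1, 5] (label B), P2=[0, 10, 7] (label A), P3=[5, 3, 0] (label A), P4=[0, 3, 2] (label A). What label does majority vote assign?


d(q,P0) = 11.0454  (label B)
d(q,P1) = 11.7473  (label B)
d(q,P2) = 10.4881  (label A)
d(q,P3) = 12.6886  (label A)
d(q,P4) = 14.1421  (label A)
Votes: A=3, B=2
Majority → A

A


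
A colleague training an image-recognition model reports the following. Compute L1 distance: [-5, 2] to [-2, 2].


d = |-5+ 2| + |2-2|
  = 3 + 0
  = 3

3


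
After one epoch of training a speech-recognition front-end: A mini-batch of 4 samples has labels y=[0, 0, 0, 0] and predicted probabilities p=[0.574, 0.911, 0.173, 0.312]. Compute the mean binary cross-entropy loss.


L[0] = -ln(1-0.574) = -ln(0.426) = 0.8533
L[1] = -ln(1-0.911) = -ln(0.089) = 2.4191
L[2] = -ln(1-0.173) = -ln(0.827) = 0.19
L[3] = -ln(1-0.312) = -ln(0.688) = 0.374
mean = (0.8533 + 2.4191 + 0.19 + 0.374)/4 = 0.9591

0.9591


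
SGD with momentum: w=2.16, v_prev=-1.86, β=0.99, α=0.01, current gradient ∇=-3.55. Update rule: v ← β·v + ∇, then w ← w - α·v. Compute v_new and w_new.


v_new = 0.99·-1.86 - 3.55 = -1.8414 - 3.55 = -5.3914
w_new = 2.16 - 0.01·-5.3914 = 2.16 + 0.053914 = 2.213914

v_new=-5.3914, w_new=2.213914


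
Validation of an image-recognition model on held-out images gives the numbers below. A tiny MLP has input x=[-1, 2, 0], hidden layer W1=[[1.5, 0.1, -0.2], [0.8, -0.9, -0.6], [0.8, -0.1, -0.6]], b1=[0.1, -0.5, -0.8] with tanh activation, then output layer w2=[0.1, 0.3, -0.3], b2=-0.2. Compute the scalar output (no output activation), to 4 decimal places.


z1[0] = (1.5)·(-1) + (0.1)·(2) + (-0.2)·(0) + 0.1 = -1.2
z1[1] = (0.8)·(-1) + (-0.9)·(2) + (-0.6)·(0) - 0.5 = -3.1
z1[2] = (0.8)·(-1) + (-0.1)·(2) + (-0.6)·(0) - 0.8 = -1.8
h = tanh(z1) = [-0.8337, -0.9959, -0.9468]
output = (0.1)·(-0.8337) + (0.3)·(-0.9959) + (-0.3)·(-0.9468) - 0.2 = -0.2981

-0.2981


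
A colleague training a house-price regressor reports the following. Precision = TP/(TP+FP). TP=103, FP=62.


Precision = TP/(TP+FP)
= 103/(103+62)
= 103/165 = 62.42%

62.42%


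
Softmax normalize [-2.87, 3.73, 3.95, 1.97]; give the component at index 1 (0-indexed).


Exponentials: e^-2.87=0.0567, e^3.73=41.6791, e^3.95=51.9354, e^1.97=7.1707
Sum = 100.8419
Softmax = [0.0006, 0.4133, 0.515, 0.0711]
p[1] = 41.6791/100.8419 = 0.4133

0.4133


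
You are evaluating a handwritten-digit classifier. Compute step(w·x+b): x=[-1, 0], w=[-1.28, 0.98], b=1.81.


z = (-1)·(-1.28) + (0)·(0.98) + 1.81
  = 3.09
step(z) = 1 (z≥0)

1


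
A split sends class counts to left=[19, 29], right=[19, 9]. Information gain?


Parent = [38, 38], H_parent = 1
H_left = 0.9685 (n=48), H_right = 0.9059 (n=28)
H_children = (48/76)·0.9685 + (28/76)·0.9059 = 0.9454
IG = 1 - 0.9454 = 0.0546

0.0546


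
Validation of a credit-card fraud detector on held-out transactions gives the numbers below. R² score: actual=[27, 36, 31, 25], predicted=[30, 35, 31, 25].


ȳ = 29.75
SS_res = Σ(y-ŷ)² = 10
SS_tot = Σ(y-ȳ)² = 70.75
R² = 1 - SS_res/SS_tot = 1 - 0.1413 = 0.8587

0.8587


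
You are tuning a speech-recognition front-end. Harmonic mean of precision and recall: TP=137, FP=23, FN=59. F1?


Precision = 137/160 = 0.8562
Recall = 137/196 = 0.699
F1 = 2·P·R/(P+R) = 2·TP/(2·TP+FP+FN) = 274/(274+23+59) = 274/356 = 0.7697

0.7697


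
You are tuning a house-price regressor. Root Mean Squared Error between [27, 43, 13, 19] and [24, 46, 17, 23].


MSE = 50/4 = 12.5
RMSE = √(50/4) = 3.5355

3.5355


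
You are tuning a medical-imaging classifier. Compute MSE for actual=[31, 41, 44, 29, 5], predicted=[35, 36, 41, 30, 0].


Squared errors: (31-35)²=16, (41-36)²=25, (44-41)²=9, (29-30)²=1, (5-0)²=25
Sum = 76
MSE = 76/5 = 76/5

76/5


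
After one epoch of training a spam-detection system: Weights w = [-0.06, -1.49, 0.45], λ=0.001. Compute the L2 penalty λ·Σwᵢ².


‖w‖₂² = (-0.06)² + (-1.49)² + (0.45)²
     = 0.0036 + 2.2201 + 0.2025
     = 2.4262
λ·‖w‖₂² = 0.001·2.4262 = 0.002426

0.002426


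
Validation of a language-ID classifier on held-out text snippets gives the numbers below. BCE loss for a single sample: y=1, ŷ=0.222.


BCE = -[y·ln(p) + (1-y)·ln(1-p)]
= -1·ln(0.222) - 0
= -ln(0.222) = 1.5051

1.5051


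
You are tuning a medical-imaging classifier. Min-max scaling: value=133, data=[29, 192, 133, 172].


min=29, max=192
(133-29)/(192-29) = 104/163 = 0.638

0.638


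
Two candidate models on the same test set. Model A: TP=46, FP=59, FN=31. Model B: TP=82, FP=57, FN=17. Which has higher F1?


Model A: P=46/105=0.4381, R=46/77=0.5974, F1=2PR/(P+R)=2TP/(2TP+FP+FN)=92/182=0.5055
Model B: P=82/139=0.5899, R=82/99=0.8283, F1=2PR/(P+R)=2TP/(2TP+FP+FN)=164/238=0.6891
0.5055 < 0.6891 → Model B

Model B


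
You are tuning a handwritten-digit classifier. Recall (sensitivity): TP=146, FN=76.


Recall = TP/(TP+FN)
= 146/(146+76)
= 146/222 = 65.77%

65.77%


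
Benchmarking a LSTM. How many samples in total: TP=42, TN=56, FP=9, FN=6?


Total = TP + TN + FP + FN
= 42 + 56 + 9 + 6
= 113
(Predicted positive: 51, predicted negative: 62)

113


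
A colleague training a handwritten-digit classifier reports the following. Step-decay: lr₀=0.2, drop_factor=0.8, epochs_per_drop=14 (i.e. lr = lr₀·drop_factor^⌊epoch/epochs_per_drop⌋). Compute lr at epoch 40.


n_drops = ⌊40/14⌋ = 2
lr = 0.2·0.8^2 = 0.2·0.64 = 0.128

0.128


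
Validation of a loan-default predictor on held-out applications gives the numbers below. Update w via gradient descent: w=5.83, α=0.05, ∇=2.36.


w_new = w - α·∇
= 5.83 - 0.05·2.36
= 5.83 - 0.118
= 5.712

5.712


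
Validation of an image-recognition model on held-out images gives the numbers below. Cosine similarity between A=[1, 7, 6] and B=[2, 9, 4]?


A·B = 1·2 + 7·9 + 6·4 = 89
‖A‖ = √86 = 9.2736, ‖B‖ = √101 = 10.0499
cos = 89/(√86·√101) = 89/√8686 = 0.9549

0.9549


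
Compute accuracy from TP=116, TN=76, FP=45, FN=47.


Accuracy = (TP+TN)/(TP+TN+FP+FN)
= (116+76)/(284)
= 192/284 = 67.61%

67.61%


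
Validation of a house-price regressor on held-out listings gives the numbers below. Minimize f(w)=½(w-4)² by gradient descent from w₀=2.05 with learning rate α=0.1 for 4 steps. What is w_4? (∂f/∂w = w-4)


step 1: grad = 2.05-4 = -1.95; w = 2.05 - 0.1·(-1.95) = 2.245
step 2: grad = 2.245-4 = -1.755; w = 2.245 - 0.1·(-1.755) = 2.4205
step 3: grad = 2.4205-4 = -1.5795; w = 2.4205 - 0.1·(-1.5795) = 2.57845
step 4: grad = 2.57845-4 = -1.42155; w = 2.57845 - 0.1·(-1.42155) = 2.720605

2.720605


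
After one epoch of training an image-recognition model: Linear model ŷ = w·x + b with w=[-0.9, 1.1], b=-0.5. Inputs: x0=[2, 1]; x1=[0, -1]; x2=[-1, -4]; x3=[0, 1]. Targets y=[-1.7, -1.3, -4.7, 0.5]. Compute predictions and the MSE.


ŷ0 = (-0.9)·(2) + (1.1)·(1) - 0.5 = -1.2
ŷ1 = (-0.9)·(0) + (1.1)·(-1) - 0.5 = -1.6
ŷ2 = (-0.9)·(-1) + (1.1)·(-4) - 0.5 = -4.0
ŷ3 = (-0.9)·(0) + (1.1)·(1) - 0.5 = 0.6
errors² = [0.25, 0.09, 0.49, 0.01]
MSE = 0.8400/4 = 0.21

0.21


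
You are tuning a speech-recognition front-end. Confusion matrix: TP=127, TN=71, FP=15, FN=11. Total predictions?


Total = TP + TN + FP + FN
= 127 + 71 + 15 + 11
= 224
(Predicted positive: 142, predicted negative: 82)

224


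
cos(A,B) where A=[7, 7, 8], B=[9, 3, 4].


A·B = 7·9 + 7·3 + 8·4 = 116
‖A‖ = √162 = 12.7279, ‖B‖ = √106 = 10.2956
cos = 116/(√162·√106) = 116/√17172 = 0.8852

0.8852


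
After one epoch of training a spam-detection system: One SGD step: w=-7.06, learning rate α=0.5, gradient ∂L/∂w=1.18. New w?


w_new = w - α·∇
= -7.06 - 0.5·1.18
= -7.06 - 0.59
= -7.65

-7.65


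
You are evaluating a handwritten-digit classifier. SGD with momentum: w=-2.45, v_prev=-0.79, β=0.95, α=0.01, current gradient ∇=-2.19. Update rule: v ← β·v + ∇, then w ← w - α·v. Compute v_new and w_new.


v_new = 0.95·-0.79 - 2.19 = -0.7505 - 2.19 = -2.9405
w_new = -2.45 - 0.01·-2.9405 = -2.45 + 0.029405 = -2.420595

v_new=-2.9405, w_new=-2.420595


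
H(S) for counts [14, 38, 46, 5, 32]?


Probabilities: [14/135, 38/135, 46/135, 5/135, 32/135] ≈ [0.1037, 0.2815, 0.3407, 0.037, 0.237]
H = -((14/135)·log₂(14/135) + (38/135)·log₂(38/135) + (46/135)·log₂(46/135) + (5/135)·log₂(5/135) + (32/135)·log₂(32/135))
  = 2.0515 bits

2.0515 bits


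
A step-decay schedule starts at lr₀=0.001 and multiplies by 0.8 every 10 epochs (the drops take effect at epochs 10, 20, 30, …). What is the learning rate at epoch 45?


n_drops = ⌊45/10⌋ = 4
lr = 0.001·0.8^4 = 0.001·0.4096 = 0.0004096

0.0004096


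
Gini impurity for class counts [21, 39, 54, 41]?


Probabilities: [21/155, 39/155, 54/155, 41/155] ≈ [0.1355, 0.2516, 0.3484, 0.2645]
Σpᵢ² = (441 + 1521 + 2916 + 1681)/155² = 6559/24025
Gini = 1 - Σpᵢ² = 1 - 6559/24025 = 0.727

0.727


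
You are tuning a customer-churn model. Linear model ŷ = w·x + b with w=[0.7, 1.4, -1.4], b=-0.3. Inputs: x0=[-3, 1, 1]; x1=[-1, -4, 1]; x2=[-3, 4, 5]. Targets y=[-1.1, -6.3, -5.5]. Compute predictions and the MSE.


ŷ0 = (0.7)·(-3) + (1.4)·(1) + (-1.4)·(1) - 0.3 = -2.4
ŷ1 = (0.7)·(-1) + (1.4)·(-4) + (-1.4)·(1) - 0.3 = -8.0
ŷ2 = (0.7)·(-3) + (1.4)·(4) + (-1.4)·(5) - 0.3 = -3.8
errors² = [1.69, 2.89, 2.89]
MSE = 7.4700/3 = 2.49

2.49


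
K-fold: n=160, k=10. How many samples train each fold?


Fold size = 160/10 = 16
Training per fold = 160 - 16 = 144

144


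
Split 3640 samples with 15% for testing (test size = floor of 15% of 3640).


Test = ⌊3640·15/100⌋ = 546
Train = 3640 - 546 = 3094

Train: 3094, Test: 546


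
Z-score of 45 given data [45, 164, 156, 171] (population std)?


μ = 134, σ = 51.6575
z = (45 - 134)/51.6575 = -1.7229

-1.7229


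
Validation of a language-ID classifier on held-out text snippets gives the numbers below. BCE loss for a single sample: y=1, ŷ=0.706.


BCE = -[y·ln(p) + (1-y)·ln(1-p)]
= -1·ln(0.706) - 0
= -ln(0.706) = 0.3481

0.3481


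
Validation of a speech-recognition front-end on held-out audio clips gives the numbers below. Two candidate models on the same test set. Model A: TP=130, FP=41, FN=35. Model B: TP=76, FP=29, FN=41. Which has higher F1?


Model A: P=130/171=0.7602, R=130/165=0.7879, F1=2PR/(P+R)=2TP/(2TP+FP+FN)=260/336=0.7738
Model B: P=76/105=0.7238, R=76/117=0.6496, F1=2PR/(P+R)=2TP/(2TP+FP+FN)=152/222=0.6847
0.7738 > 0.6847 → Model A

Model A


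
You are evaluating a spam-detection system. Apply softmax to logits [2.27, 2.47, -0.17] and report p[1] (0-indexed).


Exponentials: e^2.27=9.6794, e^2.47=11.8224, e^-0.17=0.8437
Sum = 22.3455
Softmax = [0.4332, 0.5291, 0.0378]
p[1] = 11.8224/22.3455 = 0.5291

0.5291


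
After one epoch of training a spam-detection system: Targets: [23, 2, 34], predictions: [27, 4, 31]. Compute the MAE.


Absolute errors: |23-27|=4, |2-4|=2, |34-31|=3
Sum = 9
MAE = 9/3 = 3

3


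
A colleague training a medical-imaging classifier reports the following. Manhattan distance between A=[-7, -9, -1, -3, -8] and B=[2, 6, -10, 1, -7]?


d = |-7-2| + |-9-6| + |-1+ 10| + |-3-1| + |-8+ 7|
  = 9 + 15 + 9 + 4 + 1
  = 38

38


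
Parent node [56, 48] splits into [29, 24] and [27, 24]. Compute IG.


Parent = [56, 48], H_parent = 0.9957
H_left = 0.9936 (n=53), H_right = 0.9975 (n=51)
H_children = (53/104)·0.9936 + (51/104)·0.9975 = 0.9955
IG = 0.9957 - 0.9955 = 0.0002

0.0002


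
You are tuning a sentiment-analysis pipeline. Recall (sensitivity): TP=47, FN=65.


Recall = TP/(TP+FN)
= 47/(47+65)
= 47/112 = 41.96%

41.96%


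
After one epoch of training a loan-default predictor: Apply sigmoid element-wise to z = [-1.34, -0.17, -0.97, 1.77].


σ(-1.34) = 1/(1+e^1.34) = 0.2075
σ(-0.17) = 1/(1+e^0.17) = 0.4576
σ(-0.97) = 1/(1+e^0.97) = 0.2749
σ(1.77) = 1/(1+e^-1.77) = 0.8545
result = [0.2075, 0.4576, 0.2749, 0.8545]

[0.2075, 0.4576, 0.2749, 0.8545]


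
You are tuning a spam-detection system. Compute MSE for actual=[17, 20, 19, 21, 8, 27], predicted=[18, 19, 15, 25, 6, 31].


Squared errors: (17-18)²=1, (20-19)²=1, (19-15)²=16, (21-25)²=16, (8-6)²=4, (27-31)²=16
Sum = 54
MSE = 54/6 = 9

9


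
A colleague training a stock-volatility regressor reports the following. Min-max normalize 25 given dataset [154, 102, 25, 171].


min=25, max=171
(25-25)/(171-25) = 0/146 = 0.0

0.0


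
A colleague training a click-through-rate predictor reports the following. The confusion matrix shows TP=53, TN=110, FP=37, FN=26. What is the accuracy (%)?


Accuracy = (TP+TN)/(TP+TN+FP+FN)
= (53+110)/(226)
= 163/226 = 72.12%

72.12%


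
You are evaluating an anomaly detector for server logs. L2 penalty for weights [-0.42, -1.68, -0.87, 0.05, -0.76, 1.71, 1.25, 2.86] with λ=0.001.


‖w‖₂² = (-0.42)² + (-1.68)² + (-0.87)² + (0.05)² + (-0.76)² + (1.71)² + (1.25)² + (2.86)²
     = 0.1764 + 2.8224 + 0.7569 + 0.0025 + 0.5776 + 2.9241 + 1.5625 + 8.1796
     = 17.002
λ·‖w‖₂² = 0.001·17.002 = 0.017002

0.017002


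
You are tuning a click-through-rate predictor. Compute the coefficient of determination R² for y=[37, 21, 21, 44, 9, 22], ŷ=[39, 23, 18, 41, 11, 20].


ȳ = 25.6667
SS_res = Σ(y-ŷ)² = 34
SS_tot = Σ(y-ȳ)² = 799.33
R² = 1 - SS_res/SS_tot = 1 - 0.0425 = 0.9575

0.9575


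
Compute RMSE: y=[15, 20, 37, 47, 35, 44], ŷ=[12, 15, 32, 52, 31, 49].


MSE = 125/6 = 20.8333
RMSE = √(125/6) = 4.5644

4.5644


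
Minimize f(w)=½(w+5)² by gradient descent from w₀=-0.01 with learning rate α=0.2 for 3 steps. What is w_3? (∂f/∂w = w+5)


step 1: grad = -0.01+5 = 4.99; w = -0.01 - 0.2·(4.99) = -1.008
step 2: grad = -1.008+5 = 3.992; w = -1.008 - 0.2·(3.992) = -1.8064
step 3: grad = -1.8064+5 = 3.1936; w = -1.8064 - 0.2·(3.1936) = -2.44512

-2.44512


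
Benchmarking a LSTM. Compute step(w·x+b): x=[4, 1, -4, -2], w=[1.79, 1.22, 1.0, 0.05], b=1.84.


z = (4)·(1.79) + (1)·(1.22) + (-4)·(1.0) + (-2)·(0.05) + 1.84
  = 6.12
step(z) = 1 (z≥0)

1


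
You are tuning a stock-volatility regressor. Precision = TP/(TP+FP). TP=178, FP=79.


Precision = TP/(TP+FP)
= 178/(178+79)
= 178/257 = 69.26%

69.26%


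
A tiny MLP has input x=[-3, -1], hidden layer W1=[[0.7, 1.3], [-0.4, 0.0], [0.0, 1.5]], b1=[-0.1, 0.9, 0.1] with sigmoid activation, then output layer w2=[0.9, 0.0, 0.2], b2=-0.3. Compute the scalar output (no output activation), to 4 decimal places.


z1[0] = (0.7)·(-3) + (1.3)·(-1) - 0.1 = -3.5
z1[1] = (-0.4)·(-3) + (0.0)·(-1) + 0.9 = 2.1
z1[2] = (0.0)·(-3) + (1.5)·(-1) + 0.1 = -1.4
h = sigmoid(z1) = [0.0293, 0.8909, 0.1978]
output = (0.9)·(0.0293) + (0.0)·(0.8909) + (0.2)·(0.1978) - 0.3 = -0.2341

-0.2341


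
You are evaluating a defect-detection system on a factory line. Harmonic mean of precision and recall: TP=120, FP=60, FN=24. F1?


Precision = 120/180 = 0.6667
Recall = 120/144 = 0.8333
F1 = 2·P·R/(P+R) = 2·TP/(2·TP+FP+FN) = 240/(240+60+24) = 240/324 = 0.7407

0.7407


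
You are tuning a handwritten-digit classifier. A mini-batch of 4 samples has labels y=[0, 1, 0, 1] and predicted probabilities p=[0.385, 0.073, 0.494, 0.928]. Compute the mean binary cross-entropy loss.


L[0] = -ln(1-0.385) = -ln(0.615) = 0.4861
L[1] = -ln(0.073) = 2.6173
L[2] = -ln(1-0.494) = -ln(0.506) = 0.6812
L[3] = -ln(0.928) = 0.0747
mean = (0.4861 + 2.6173 + 0.6812 + 0.0747)/4 = 0.9648

0.9648


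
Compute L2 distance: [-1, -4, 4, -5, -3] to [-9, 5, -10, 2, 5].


d = √((-1+ 9)² + (-4-5)² + (4+ 10)² + (-5-2)² + (-3-5)²)
  = √(64 + 81 + 196 + 49 + 64)
  = √454 = 21.3073

21.3073


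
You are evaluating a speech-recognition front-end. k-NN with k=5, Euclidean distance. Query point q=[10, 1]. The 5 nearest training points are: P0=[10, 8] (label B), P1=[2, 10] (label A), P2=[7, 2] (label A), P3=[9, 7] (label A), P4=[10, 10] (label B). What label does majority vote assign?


d(q,P0) = 7.0  (label B)
d(q,P1) = 12.0416  (label A)
d(q,P2) = 3.1623  (label A)
d(q,P3) = 6.0828  (label A)
d(q,P4) = 9.0  (label B)
Votes: A=3, B=2
Majority → A

A


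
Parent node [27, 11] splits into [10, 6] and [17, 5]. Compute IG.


Parent = [27, 11], H_parent = 0.868
H_left = 0.9544 (n=16), H_right = 0.7732 (n=22)
H_children = (16/38)·0.9544 + (22/38)·0.7732 = 0.8495
IG = 0.868 - 0.8495 = 0.0185

0.0185


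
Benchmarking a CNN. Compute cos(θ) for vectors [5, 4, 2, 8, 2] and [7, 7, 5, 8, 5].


A·B = 5·7 + 4·7 + 2·5 + 8·8 + 2·5 = 147
‖A‖ = √113 = 10.6301, ‖B‖ = √212 = 14.5602
cos = 147/(√113·√212) = 147/√23956 = 0.9498

0.9498


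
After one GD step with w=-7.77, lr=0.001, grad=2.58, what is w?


w_new = w - α·∇
= -7.77 - 0.001·2.58
= -7.77 - 0.00258
= -7.77258

-7.77258


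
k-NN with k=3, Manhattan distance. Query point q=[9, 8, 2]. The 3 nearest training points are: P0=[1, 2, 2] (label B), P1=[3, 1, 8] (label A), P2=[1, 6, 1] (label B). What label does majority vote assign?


d(q,P0) = 14  (label B)
d(q,P1) = 19  (label A)
d(q,P2) = 11  (label B)
Votes: A=1, B=2
Majority → B

B


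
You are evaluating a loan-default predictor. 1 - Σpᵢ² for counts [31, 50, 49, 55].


Probabilities: [31/185, 50/185, 49/185, 55/185] ≈ [0.1676, 0.2703, 0.2649, 0.2973]
Σpᵢ² = (961 + 2500 + 2401 + 3025)/185² = 8887/34225
Gini = 1 - Σpᵢ² = 1 - 8887/34225 = 0.7403

0.7403


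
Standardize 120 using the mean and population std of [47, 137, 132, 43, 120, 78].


μ = 92.8333, σ = 38.7875
z = (120 - 92.8333)/38.7875 = 0.7004

0.7004


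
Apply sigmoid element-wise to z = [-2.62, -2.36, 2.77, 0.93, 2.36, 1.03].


σ(-2.62) = 1/(1+e^2.62) = 0.0679
σ(-2.36) = 1/(1+e^2.36) = 0.0863
σ(2.77) = 1/(1+e^-2.77) = 0.941
σ(0.93) = 1/(1+e^-0.93) = 0.7171
σ(2.36) = 1/(1+e^-2.36) = 0.9137
σ(1.03) = 1/(1+e^-1.03) = 0.7369
result = [0.0679, 0.0863, 0.941, 0.7171, 0.9137, 0.7369]

[0.0679, 0.0863, 0.941, 0.7171, 0.9137, 0.7369]


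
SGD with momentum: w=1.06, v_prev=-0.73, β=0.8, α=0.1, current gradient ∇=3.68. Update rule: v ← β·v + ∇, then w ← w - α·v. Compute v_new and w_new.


v_new = 0.8·-0.73 + 3.68 = -0.584 + 3.68 = 3.096
w_new = 1.06 - 0.1·3.096 = 1.06 - 0.3096 = 0.7504

v_new=3.096, w_new=0.7504


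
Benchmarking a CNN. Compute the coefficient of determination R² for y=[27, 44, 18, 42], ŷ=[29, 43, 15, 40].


ȳ = 32.75
SS_res = Σ(y-ŷ)² = 18
SS_tot = Σ(y-ȳ)² = 462.75
R² = 1 - SS_res/SS_tot = 1 - 0.0389 = 0.9611

0.9611


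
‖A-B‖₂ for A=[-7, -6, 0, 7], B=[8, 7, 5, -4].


d = √((-7-8)² + (-6-7)² + (0-5)² + (7+ 4)²)
  = √(225 + 169 + 25 + 121)
  = √540 = 23.2379

23.2379


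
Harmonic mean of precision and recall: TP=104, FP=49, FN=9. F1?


Precision = 104/153 = 0.6797
Recall = 104/113 = 0.9204
F1 = 2·P·R/(P+R) = 2·TP/(2·TP+FP+FN) = 208/(208+49+9) = 208/266 = 0.782

0.782


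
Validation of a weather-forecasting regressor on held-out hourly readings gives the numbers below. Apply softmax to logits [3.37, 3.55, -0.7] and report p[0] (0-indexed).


Exponentials: e^3.37=29.0785, e^3.55=34.8133, e^-0.7=0.4966
Sum = 64.3884
Softmax = [0.4516, 0.5407, 0.0077]
p[0] = 29.0785/64.3884 = 0.4516

0.4516


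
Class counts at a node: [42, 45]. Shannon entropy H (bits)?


Probabilities: [42/87, 45/87] ≈ [0.4828, 0.5172]
H = -((42/87)·log₂(42/87) + (45/87)·log₂(45/87))
  = 0.9991 bits

0.9991 bits


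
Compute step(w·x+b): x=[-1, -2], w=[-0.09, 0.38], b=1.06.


z = (-1)·(-0.09) + (-2)·(0.38) + 1.06
  = 0.39
step(z) = 1 (z≥0)

1


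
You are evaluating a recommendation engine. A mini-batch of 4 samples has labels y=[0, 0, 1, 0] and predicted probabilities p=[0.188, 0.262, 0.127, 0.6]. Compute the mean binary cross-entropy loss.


L[0] = -ln(1-0.188) = -ln(0.812) = 0.2083
L[1] = -ln(1-0.262) = -ln(0.738) = 0.3038
L[2] = -ln(0.127) = 2.0636
L[3] = -ln(1-0.6) = -ln(0.4) = 0.9163
mean = (0.2083 + 0.3038 + 2.0636 + 0.9163)/4 = 0.873

0.873


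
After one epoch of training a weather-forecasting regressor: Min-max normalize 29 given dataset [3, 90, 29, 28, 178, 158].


min=3, max=178
(29-3)/(178-3) = 26/175 = 0.1486

0.1486


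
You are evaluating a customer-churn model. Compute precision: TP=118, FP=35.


Precision = TP/(TP+FP)
= 118/(118+35)
= 118/153 = 77.12%

77.12%


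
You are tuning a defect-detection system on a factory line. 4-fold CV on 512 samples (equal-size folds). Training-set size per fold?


Fold size = 512/4 = 128
Training per fold = 512 - 128 = 384

384


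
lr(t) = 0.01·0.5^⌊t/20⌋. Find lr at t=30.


n_drops = ⌊30/20⌋ = 1
lr = 0.01·0.5^1 = 0.01·0.5 = 0.005

0.005


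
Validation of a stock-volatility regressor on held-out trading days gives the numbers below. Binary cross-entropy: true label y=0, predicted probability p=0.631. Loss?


BCE = -[y·ln(p) + (1-y)·ln(1-p)]
= -0 - 1·ln(1-0.631)
= -ln(0.369) = 0.997

0.997


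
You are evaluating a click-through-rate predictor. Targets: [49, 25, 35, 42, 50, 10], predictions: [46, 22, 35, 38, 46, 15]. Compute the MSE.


Squared errors: (49-46)²=9, (25-22)²=9, (35-35)²=0, (42-38)²=16, (50-46)²=16, (10-15)²=25
Sum = 75
MSE = 75/6 = 25/2

25/2


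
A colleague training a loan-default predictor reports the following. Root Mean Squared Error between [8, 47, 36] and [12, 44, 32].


MSE = 41/3 = 13.6667
RMSE = √(41/3) = 3.6968

3.6968


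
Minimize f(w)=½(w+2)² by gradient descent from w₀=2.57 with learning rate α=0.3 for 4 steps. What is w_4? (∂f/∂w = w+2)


step 1: grad = 2.57+2 = 4.57; w = 2.57 - 0.3·(4.57) = 1.199
step 2: grad = 1.199+2 = 3.199; w = 1.199 - 0.3·(3.199) = 0.2393
step 3: grad = 0.2393+2 = 2.2393; w = 0.2393 - 0.3·(2.2393) = -0.43249
step 4: grad = -0.43249+2 = 1.56751; w = -0.43249 - 0.3·(1.56751) = -0.902743

-0.902743


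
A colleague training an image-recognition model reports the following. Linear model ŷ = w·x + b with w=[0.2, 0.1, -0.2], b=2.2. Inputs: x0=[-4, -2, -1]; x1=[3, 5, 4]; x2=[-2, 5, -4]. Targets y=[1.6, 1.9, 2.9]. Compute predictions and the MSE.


ŷ0 = (0.2)·(-4) + (0.1)·(-2) + (-0.2)·(-1) + 2.2 = 1.4
ŷ1 = (0.2)·(3) + (0.1)·(5) + (-0.2)·(4) + 2.2 = 2.5
ŷ2 = (0.2)·(-2) + (0.1)·(5) + (-0.2)·(-4) + 2.2 = 3.1
errors² = [0.04, 0.36, 0.04]
MSE = 0.4400/3 = 0.1467

0.1467


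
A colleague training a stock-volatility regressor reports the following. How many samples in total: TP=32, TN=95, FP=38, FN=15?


Total = TP + TN + FP + FN
= 32 + 95 + 38 + 15
= 180
(Predicted positive: 70, predicted negative: 110)

180


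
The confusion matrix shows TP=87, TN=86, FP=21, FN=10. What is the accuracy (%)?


Accuracy = (TP+TN)/(TP+TN+FP+FN)
= (87+86)/(204)
= 173/204 = 84.8%

84.8%


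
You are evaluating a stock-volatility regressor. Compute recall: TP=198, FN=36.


Recall = TP/(TP+FN)
= 198/(198+36)
= 198/234 = 84.62%

84.62%


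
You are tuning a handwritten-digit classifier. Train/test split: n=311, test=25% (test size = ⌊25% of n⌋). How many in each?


Test = ⌊311·25/100⌋ = 77
Train = 311 - 77 = 234

Train: 234, Test: 77


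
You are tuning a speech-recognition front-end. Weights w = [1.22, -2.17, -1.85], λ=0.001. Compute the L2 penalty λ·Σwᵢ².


‖w‖₂² = (1.22)² + (-2.17)² + (-1.85)²
     = 1.4884 + 4.7089 + 3.4225
     = 9.6198
λ·‖w‖₂² = 0.001·9.6198 = 0.00962

0.00962


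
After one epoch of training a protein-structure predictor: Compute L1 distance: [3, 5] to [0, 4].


d = |3-0| + |5-4|
  = 3 + 1
  = 4

4


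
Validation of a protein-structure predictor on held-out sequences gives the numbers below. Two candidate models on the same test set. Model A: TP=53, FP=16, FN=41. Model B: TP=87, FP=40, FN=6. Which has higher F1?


Model A: P=53/69=0.7681, R=53/94=0.5638, F1=2PR/(P+R)=2TP/(2TP+FP+FN)=106/163=0.6503
Model B: P=87/127=0.685, R=87/93=0.9355, F1=2PR/(P+R)=2TP/(2TP+FP+FN)=174/220=0.7909
0.6503 < 0.7909 → Model B

Model B


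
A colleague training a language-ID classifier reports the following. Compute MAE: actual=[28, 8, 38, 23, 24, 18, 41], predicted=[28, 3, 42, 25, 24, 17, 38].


Absolute errors: |28-28|=0, |8-3|=5, |38-42|=4, |23-25|=2, |24-24|=0, |18-17|=1, |41-38|=3
Sum = 15
MAE = 15/7 = 15/7

15/7


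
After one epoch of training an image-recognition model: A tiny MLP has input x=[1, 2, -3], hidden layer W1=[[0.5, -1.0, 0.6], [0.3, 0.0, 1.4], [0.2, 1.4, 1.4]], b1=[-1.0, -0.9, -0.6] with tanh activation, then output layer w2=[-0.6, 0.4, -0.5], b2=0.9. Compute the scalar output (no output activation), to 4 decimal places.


z1[0] = (0.5)·(1) + (-1.0)·(2) + (0.6)·(-3) - 1.0 = -4.3
z1[1] = (0.3)·(1) + (0.0)·(2) + (1.4)·(-3) - 0.9 = -4.8
z1[2] = (0.2)·(1) + (1.4)·(2) + (1.4)·(-3) - 0.6 = -1.8
h = tanh(z1) = [-0.9996, -0.9999, -0.9468]
output = (-0.6)·(-0.9996) + (0.4)·(-0.9999) + (-0.5)·(-0.9468) + 0.9 = 1.5732

1.5732


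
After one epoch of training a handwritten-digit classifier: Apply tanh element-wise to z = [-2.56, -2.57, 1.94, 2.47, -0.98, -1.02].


tanh(-2.56) = -0.9881
tanh(-2.57) = -0.9884
tanh(1.94) = 0.9595
tanh(2.47) = 0.9858
tanh(-0.98) = -0.7531
tanh(-1.02) = -0.7699
result = [-0.9881, -0.9884, 0.9595, 0.9858, -0.7531, -0.7699]

[-0.9881, -0.9884, 0.9595, 0.9858, -0.7531, -0.7699]


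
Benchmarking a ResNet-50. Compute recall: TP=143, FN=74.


Recall = TP/(TP+FN)
= 143/(143+74)
= 143/217 = 65.9%

65.9%


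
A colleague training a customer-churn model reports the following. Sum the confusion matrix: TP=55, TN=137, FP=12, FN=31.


Total = TP + TN + FP + FN
= 55 + 137 + 12 + 31
= 235
(Predicted positive: 67, predicted negative: 168)

235


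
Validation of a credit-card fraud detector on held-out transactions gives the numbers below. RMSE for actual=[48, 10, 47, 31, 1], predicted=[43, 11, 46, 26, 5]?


MSE = 68/5 = 13.6
RMSE = √(68/5) = 3.6878

3.6878


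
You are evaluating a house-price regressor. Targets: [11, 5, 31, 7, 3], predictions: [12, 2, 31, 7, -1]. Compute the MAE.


Absolute errors: |11-12|=1, |5-2|=3, |31-31|=0, |7-7|=0, |3+ 1|=4
Sum = 8
MAE = 8/5 = 8/5

8/5


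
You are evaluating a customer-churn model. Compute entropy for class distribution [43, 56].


Probabilities: [43/99, 56/99] ≈ [0.4343, 0.5657]
H = -((43/99)·log₂(43/99) + (56/99)·log₂(56/99))
  = 0.9875 bits

0.9875 bits


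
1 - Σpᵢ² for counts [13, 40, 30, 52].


Probabilities: [13/135, 40/135, 30/135, 52/135] ≈ [0.0963, 0.2963, 0.2222, 0.3852]
Σpᵢ² = (169 + 1600 + 900 + 2704)/135² = 5373/18225
Gini = 1 - Σpᵢ² = 1 - 5373/18225 = 0.7052

0.7052


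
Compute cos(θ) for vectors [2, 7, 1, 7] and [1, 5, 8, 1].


A·B = 2·1 + 7·5 + 1·8 + 7·1 = 52
‖A‖ = √103 = 10.1489, ‖B‖ = √91 = 9.5394
cos = 52/(√103·√91) = 52/√9373 = 0.5371

0.5371


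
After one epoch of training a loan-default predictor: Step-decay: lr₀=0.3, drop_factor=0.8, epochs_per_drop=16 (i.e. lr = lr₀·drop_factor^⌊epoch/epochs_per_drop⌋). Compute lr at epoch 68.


n_drops = ⌊68/16⌋ = 4
lr = 0.3·0.8^4 = 0.3·0.4096 = 0.12288

0.12288


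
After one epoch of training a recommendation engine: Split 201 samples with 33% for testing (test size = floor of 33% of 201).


Test = ⌊201·33/100⌋ = 66
Train = 201 - 66 = 135

Train: 135, Test: 66


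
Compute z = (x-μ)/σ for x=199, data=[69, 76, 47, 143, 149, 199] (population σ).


μ = 113.8333, σ = 53.6172
z = (199 - 113.8333)/53.6172 = 1.5884

1.5884


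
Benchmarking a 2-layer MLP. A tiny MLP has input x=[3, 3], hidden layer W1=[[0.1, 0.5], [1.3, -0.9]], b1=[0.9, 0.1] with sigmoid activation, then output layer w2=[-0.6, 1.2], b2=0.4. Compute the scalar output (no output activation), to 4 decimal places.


z1[0] = (0.1)·(3) + (0.5)·(3) + 0.9 = 2.7
z1[1] = (1.3)·(3) + (-0.9)·(3) + 0.1 = 1.3
h = sigmoid(z1) = [0.937, 0.7858]
output = (-0.6)·(0.937) + (1.2)·(0.7858) + 0.4 = 0.7808

0.7808


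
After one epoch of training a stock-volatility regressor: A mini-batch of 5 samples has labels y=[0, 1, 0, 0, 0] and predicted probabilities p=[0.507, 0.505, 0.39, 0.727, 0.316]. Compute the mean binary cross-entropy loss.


L[0] = -ln(1-0.507) = -ln(0.493) = 0.7072
L[1] = -ln(0.505) = 0.6832
L[2] = -ln(1-0.39) = -ln(0.61) = 0.4943
L[3] = -ln(1-0.727) = -ln(0.273) = 1.2983
L[4] = -ln(1-0.316) = -ln(0.684) = 0.3798
mean = (0.7072 + 0.6832 + 0.4943 + 1.2983 + 0.3798)/5 = 0.7126

0.7126


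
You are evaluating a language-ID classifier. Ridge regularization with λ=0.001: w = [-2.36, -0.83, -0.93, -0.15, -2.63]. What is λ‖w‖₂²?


‖w‖₂² = (-2.36)² + (-0.83)² + (-0.93)² + (-0.15)² + (-2.63)²
     = 5.5696 + 0.6889 + 0.8649 + 0.0225 + 6.9169
     = 14.0628
λ·‖w‖₂² = 0.001·14.0628 = 0.014063

0.014063


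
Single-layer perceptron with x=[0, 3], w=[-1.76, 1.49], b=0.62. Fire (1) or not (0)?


z = (0)·(-1.76) + (3)·(1.49) + 0.62
  = 5.09
step(z) = 1 (z≥0)

1


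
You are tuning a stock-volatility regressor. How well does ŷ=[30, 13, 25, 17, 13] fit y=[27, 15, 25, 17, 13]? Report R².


ȳ = 19.4
SS_res = Σ(y-ŷ)² = 13
SS_tot = Σ(y-ȳ)² = 155.2
R² = 1 - SS_res/SS_tot = 1 - 0.0838 = 0.9162

0.9162


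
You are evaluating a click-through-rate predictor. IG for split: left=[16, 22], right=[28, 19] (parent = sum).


Parent = [44, 41], H_parent = 0.9991
H_left = 0.9819 (n=38), H_right = 0.9734 (n=47)
H_children = (38/85)·0.9819 + (47/85)·0.9734 = 0.9772
IG = 0.9991 - 0.9772 = 0.0219

0.0219


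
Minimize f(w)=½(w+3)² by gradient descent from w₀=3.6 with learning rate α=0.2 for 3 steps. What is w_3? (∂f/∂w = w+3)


step 1: grad = 3.6+3 = 6.6; w = 3.6 - 0.2·(6.6) = 2.28
step 2: grad = 2.28+3 = 5.28; w = 2.28 - 0.2·(5.28) = 1.224
step 3: grad = 1.224+3 = 4.224; w = 1.224 - 0.2·(4.224) = 0.3792

0.3792


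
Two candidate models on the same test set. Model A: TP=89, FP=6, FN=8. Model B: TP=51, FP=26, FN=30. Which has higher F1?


Model A: P=89/95=0.9368, R=89/97=0.9175, F1=2PR/(P+R)=2TP/(2TP+FP+FN)=178/192=0.9271
Model B: P=51/77=0.6623, R=51/81=0.6296, F1=2PR/(P+R)=2TP/(2TP+FP+FN)=102/158=0.6456
0.9271 > 0.6456 → Model A

Model A


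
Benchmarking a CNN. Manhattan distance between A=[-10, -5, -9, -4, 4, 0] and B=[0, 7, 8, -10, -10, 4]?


d = |-10-0| + |-5-7| + |-9-8| + |-4+ 10| + |4+ 10| + |0-4|
  = 10 + 12 + 17 + 6 + 14 + 4
  = 63

63
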